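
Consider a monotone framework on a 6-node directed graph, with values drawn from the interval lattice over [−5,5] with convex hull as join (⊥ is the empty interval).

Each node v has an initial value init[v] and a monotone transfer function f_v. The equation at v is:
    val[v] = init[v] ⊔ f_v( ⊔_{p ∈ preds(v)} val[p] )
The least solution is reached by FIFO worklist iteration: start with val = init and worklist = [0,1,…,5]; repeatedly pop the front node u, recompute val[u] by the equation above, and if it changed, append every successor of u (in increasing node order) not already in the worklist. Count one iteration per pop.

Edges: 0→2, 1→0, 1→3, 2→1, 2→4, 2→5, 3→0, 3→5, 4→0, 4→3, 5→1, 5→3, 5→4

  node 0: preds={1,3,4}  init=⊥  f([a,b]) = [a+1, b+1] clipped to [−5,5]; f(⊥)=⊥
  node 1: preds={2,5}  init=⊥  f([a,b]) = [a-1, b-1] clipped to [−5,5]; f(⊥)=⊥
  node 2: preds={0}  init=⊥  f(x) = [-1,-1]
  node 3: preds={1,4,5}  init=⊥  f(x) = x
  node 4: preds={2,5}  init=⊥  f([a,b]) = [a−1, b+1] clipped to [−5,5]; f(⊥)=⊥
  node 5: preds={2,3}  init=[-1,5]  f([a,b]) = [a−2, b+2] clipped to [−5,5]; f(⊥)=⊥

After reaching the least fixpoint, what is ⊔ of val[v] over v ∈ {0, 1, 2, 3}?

[-5,5]

Iteration log — 17 steps:
  step 1. node 0  ⊔preds=⊥  new=⊥  stable
  step 2. node 1  ⊔preds=[-1,5]  new=[-2,4]  old=⊥  +wl: 0
  step 3. node 2  ⊔preds=⊥  new=[-1,-1]  old=⊥  +wl: 1
  step 4. node 3  ⊔preds=[-2,5]  new=[-2,5]  old=⊥  +wl: 
  step 5. node 4  ⊔preds=[-1,5]  new=[-2,5]  old=⊥  +wl: 3
  step 6. node 5  ⊔preds=[-2,5]  new=[-4,5]  old=[-1,5]  +wl: 4
  step 7. node 0  ⊔preds=[-2,5]  new=[-1,5]  old=⊥  +wl: 2
  step 8. node 1  ⊔preds=[-4,5]  new=[-5,4]  old=[-2,4]  +wl: 0
  step 9. node 3  ⊔preds=[-5,5]  new=[-5,5]  old=[-2,5]  +wl: 5
  step 10. node 4  ⊔preds=[-4,5]  new=[-5,5]  old=[-2,5]  +wl: 3
  step 11. node 2  ⊔preds=[-1,5]  new=[-1,-1]  stable
  step 12. node 0  ⊔preds=[-5,5]  new=[-4,5]  old=[-1,5]  +wl: 2
  step 13. node 5  ⊔preds=[-5,5]  new=[-5,5]  old=[-4,5]  +wl: 1,4
  step 14. node 3  ⊔preds=[-5,5]  new=[-5,5]  stable
  step 15. node 2  ⊔preds=[-4,5]  new=[-1,-1]  stable
  step 16. node 1  ⊔preds=[-5,5]  new=[-5,4]  stable
  step 17. node 4  ⊔preds=[-5,5]  new=[-5,5]  stable

Least fixpoint reached:
  node 0: [-4,5]
  node 1: [-5,4]
  node 2: [-1,-1]
  node 3: [-5,5]
  node 4: [-5,5]
  node 5: [-5,5]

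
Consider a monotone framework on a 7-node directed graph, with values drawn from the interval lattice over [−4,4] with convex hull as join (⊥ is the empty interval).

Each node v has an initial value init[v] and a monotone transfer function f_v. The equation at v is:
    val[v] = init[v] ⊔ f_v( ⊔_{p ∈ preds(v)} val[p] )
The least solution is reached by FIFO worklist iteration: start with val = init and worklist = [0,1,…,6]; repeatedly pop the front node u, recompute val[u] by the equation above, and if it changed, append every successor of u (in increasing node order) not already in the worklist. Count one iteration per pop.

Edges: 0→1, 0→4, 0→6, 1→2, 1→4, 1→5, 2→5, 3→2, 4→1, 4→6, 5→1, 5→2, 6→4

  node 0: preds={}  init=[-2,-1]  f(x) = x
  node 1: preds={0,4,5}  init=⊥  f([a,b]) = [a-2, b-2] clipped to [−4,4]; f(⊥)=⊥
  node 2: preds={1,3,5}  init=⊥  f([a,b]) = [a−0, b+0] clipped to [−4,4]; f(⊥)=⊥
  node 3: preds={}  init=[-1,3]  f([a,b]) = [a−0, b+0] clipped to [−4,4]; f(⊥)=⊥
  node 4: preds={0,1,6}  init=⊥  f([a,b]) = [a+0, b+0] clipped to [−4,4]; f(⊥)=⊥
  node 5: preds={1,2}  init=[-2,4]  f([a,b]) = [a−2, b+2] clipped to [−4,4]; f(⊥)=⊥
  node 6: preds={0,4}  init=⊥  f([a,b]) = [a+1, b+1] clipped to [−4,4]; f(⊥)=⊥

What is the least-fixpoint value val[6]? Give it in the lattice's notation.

Trace (15 dequeues):
  [1] u=0 | in ⊥ | out [-2,-1] | ==
  [2] u=1 | in [-2,4] | out [-4,2] | prev ⊥ | push {}
  [3] u=2 | in [-4,4] | out [-4,4] | prev ⊥ | push {}
  [4] u=3 | in ⊥ | out [-1,3] | ==
  [5] u=4 | in [-4,2] | out [-4,2] | prev ⊥ | push {1}
  [6] u=5 | in [-4,4] | out [-4,4] | prev [-2,4] | push {2}
  [7] u=6 | in [-4,2] | out [-3,3] | prev ⊥ | push {4}
  [8] u=1 | in [-4,4] | out [-4,2] | ==
  [9] u=2 | in [-4,4] | out [-4,4] | ==
  [10] u=4 | in [-4,3] | out [-4,3] | prev [-4,2] | push {1,6}
  [11] u=1 | in [-4,4] | out [-4,2] | ==
  [12] u=6 | in [-4,3] | out [-3,4] | prev [-3,3] | push {4}
  [13] u=4 | in [-4,4] | out [-4,4] | prev [-4,3] | push {1,6}
  [14] u=1 | in [-4,4] | out [-4,2] | ==
  [15] u=6 | in [-4,4] | out [-3,4] | ==

Converged values:
  [0] [-2,-1]
  [1] [-4,2]
  [2] [-4,4]
  [3] [-1,3]
  [4] [-4,4]
  [5] [-4,4]
  [6] [-3,4]

[-3,4]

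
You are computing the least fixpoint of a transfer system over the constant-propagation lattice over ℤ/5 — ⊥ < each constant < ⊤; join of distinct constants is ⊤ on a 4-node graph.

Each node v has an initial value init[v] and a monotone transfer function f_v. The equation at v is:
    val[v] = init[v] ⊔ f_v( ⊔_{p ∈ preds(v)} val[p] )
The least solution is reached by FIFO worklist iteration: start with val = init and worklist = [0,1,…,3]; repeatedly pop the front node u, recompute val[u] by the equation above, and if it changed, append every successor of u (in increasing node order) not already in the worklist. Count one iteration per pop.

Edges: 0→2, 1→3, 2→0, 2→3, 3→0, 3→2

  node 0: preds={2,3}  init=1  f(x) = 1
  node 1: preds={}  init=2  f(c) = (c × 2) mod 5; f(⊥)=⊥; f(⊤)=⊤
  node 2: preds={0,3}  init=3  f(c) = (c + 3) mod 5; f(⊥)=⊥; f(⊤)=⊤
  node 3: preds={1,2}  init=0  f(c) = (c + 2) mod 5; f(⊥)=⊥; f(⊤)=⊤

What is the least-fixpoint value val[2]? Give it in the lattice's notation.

Iteration log — 6 steps:
  step 1. node 0  ⊔preds=⊤  new=1  stable
  step 2. node 1  ⊔preds=⊥  new=2  stable
  step 3. node 2  ⊔preds=⊤  new=⊤  old=3  +wl: 0
  step 4. node 3  ⊔preds=⊤  new=⊤  old=0  +wl: 2
  step 5. node 0  ⊔preds=⊤  new=1  stable
  step 6. node 2  ⊔preds=⊤  new=⊤  stable

Least fixpoint reached:
  node 0: 1
  node 1: 2
  node 2: ⊤
  node 3: ⊤

⊤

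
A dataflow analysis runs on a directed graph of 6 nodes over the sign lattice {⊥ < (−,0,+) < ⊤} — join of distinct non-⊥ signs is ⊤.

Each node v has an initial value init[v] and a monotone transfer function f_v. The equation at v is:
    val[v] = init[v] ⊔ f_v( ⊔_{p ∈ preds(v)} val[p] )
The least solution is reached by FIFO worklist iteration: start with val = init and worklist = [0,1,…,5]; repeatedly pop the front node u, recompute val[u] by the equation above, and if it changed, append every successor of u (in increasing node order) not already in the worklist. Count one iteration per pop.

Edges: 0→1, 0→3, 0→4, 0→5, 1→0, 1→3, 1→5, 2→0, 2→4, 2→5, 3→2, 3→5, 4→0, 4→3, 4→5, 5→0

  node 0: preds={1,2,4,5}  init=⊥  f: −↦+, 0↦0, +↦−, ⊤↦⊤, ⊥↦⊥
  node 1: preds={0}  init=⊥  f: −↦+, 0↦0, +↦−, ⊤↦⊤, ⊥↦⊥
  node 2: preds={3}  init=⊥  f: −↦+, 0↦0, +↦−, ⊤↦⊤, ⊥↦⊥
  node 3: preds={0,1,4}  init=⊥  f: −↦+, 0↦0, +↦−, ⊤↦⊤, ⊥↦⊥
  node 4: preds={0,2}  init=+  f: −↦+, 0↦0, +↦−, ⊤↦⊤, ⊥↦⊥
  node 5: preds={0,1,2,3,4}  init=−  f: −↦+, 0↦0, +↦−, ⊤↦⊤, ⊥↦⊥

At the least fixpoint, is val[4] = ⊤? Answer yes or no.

Trace (12 dequeues):
  [1] u=0 | in ⊤ | out ⊤ | prev ⊥ | push {}
  [2] u=1 | in ⊤ | out ⊤ | prev ⊥ | push {0}
  [3] u=2 | in ⊥ | out ⊥ | ==
  [4] u=3 | in ⊤ | out ⊤ | prev ⊥ | push {2}
  [5] u=4 | in ⊤ | out ⊤ | prev + | push {3}
  [6] u=5 | in ⊤ | out ⊤ | prev − | push {}
  [7] u=0 | in ⊤ | out ⊤ | ==
  [8] u=2 | in ⊤ | out ⊤ | prev ⊥ | push {0,4,5}
  [9] u=3 | in ⊤ | out ⊤ | ==
  [10] u=0 | in ⊤ | out ⊤ | ==
  [11] u=4 | in ⊤ | out ⊤ | ==
  [12] u=5 | in ⊤ | out ⊤ | ==

Converged values:
  [0] ⊤
  [1] ⊤
  [2] ⊤
  [3] ⊤
  [4] ⊤
  [5] ⊤

yes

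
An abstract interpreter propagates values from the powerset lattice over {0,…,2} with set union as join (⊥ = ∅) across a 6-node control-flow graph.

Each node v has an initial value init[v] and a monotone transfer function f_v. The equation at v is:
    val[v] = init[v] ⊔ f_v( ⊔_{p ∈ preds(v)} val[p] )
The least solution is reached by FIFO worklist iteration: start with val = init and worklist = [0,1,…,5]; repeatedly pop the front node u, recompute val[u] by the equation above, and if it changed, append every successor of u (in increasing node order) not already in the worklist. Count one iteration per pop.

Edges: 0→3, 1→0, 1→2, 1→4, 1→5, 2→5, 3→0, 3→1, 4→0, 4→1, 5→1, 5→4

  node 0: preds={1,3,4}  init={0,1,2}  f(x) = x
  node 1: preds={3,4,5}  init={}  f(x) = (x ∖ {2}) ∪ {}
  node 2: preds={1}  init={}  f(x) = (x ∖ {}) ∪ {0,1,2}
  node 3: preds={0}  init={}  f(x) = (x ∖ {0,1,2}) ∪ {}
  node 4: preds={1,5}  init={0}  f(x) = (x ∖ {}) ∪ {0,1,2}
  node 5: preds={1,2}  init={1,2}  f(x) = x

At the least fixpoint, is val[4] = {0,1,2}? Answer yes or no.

yes

Trace (9 dequeues):
  [1] u=0 | in {0} | out {0,1,2} | ==
  [2] u=1 | in {0,1,2} | out {0,1} | prev {} | push {0}
  [3] u=2 | in {0,1} | out {0,1,2} | prev {} | push {}
  [4] u=3 | in {0,1,2} | out {} | ==
  [5] u=4 | in {0,1,2} | out {0,1,2} | prev {0} | push {1}
  [6] u=5 | in {0,1,2} | out {0,1,2} | prev {1,2} | push {4}
  [7] u=0 | in {0,1,2} | out {0,1,2} | ==
  [8] u=1 | in {0,1,2} | out {0,1} | ==
  [9] u=4 | in {0,1,2} | out {0,1,2} | ==

Converged values:
  [0] {0,1,2}
  [1] {0,1}
  [2] {0,1,2}
  [3] {}
  [4] {0,1,2}
  [5] {0,1,2}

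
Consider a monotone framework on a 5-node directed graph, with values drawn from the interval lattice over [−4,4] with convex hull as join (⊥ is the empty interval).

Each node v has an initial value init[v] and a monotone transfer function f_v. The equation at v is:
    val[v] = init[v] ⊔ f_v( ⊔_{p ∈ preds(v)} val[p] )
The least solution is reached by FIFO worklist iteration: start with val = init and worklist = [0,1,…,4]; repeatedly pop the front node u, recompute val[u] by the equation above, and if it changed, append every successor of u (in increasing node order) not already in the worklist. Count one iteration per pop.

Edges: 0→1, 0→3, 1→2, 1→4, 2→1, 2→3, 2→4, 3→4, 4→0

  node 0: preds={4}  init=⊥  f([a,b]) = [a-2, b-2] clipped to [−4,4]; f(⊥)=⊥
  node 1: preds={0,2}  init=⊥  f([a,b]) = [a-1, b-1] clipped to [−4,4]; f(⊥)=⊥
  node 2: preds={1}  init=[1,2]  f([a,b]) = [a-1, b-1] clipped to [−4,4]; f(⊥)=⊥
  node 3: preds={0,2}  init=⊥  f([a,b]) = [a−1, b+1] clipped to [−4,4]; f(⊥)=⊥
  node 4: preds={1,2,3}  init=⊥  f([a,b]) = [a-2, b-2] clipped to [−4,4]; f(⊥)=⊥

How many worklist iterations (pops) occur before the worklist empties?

Iteration log — 15 steps:
  step 1. node 0  ⊔preds=⊥  new=⊥  stable
  step 2. node 1  ⊔preds=[1,2]  new=[0,1]  old=⊥  +wl: 
  step 3. node 2  ⊔preds=[0,1]  new=[-1,2]  old=[1,2]  +wl: 1
  step 4. node 3  ⊔preds=[-1,2]  new=[-2,3]  old=⊥  +wl: 
  step 5. node 4  ⊔preds=[-2,3]  new=[-4,1]  old=⊥  +wl: 0
  step 6. node 1  ⊔preds=[-1,2]  new=[-2,1]  old=[0,1]  +wl: 2,4
  step 7. node 0  ⊔preds=[-4,1]  new=[-4,-1]  old=⊥  +wl: 1,3
  step 8. node 2  ⊔preds=[-2,1]  new=[-3,2]  old=[-1,2]  +wl: 
  step 9. node 4  ⊔preds=[-3,3]  new=[-4,1]  stable
  step 10. node 1  ⊔preds=[-4,2]  new=[-4,1]  old=[-2,1]  +wl: 2,4
  step 11. node 3  ⊔preds=[-4,2]  new=[-4,3]  old=[-2,3]  +wl: 
  step 12. node 2  ⊔preds=[-4,1]  new=[-4,2]  old=[-3,2]  +wl: 1,3
  step 13. node 4  ⊔preds=[-4,3]  new=[-4,1]  stable
  step 14. node 1  ⊔preds=[-4,2]  new=[-4,1]  stable
  step 15. node 3  ⊔preds=[-4,2]  new=[-4,3]  stable

Least fixpoint reached:
  node 0: [-4,-1]
  node 1: [-4,1]
  node 2: [-4,2]
  node 3: [-4,3]
  node 4: [-4,1]

15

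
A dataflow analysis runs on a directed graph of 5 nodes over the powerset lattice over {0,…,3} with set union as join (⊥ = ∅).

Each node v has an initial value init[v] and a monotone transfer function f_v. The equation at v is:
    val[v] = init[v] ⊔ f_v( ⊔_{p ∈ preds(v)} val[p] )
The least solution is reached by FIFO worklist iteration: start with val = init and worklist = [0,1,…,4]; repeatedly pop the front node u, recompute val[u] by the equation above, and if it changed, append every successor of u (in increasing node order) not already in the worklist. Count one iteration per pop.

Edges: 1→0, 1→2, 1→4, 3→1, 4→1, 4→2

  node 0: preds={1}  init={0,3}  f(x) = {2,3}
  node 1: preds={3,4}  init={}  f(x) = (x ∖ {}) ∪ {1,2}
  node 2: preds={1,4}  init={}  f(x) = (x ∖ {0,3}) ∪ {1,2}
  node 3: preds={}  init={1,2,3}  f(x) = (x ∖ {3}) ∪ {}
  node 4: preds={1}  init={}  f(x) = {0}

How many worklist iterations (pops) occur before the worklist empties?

Iteration log — 10 steps:
  step 1. node 0  ⊔preds={}  new={0,2,3}  old={0,3}  +wl: 
  step 2. node 1  ⊔preds={1,2,3}  new={1,2,3}  old={}  +wl: 0
  step 3. node 2  ⊔preds={1,2,3}  new={1,2}  old={}  +wl: 
  step 4. node 3  ⊔preds={}  new={1,2,3}  stable
  step 5. node 4  ⊔preds={1,2,3}  new={0}  old={}  +wl: 1,2
  step 6. node 0  ⊔preds={1,2,3}  new={0,2,3}  stable
  step 7. node 1  ⊔preds={0,1,2,3}  new={0,1,2,3}  old={1,2,3}  +wl: 0,4
  step 8. node 2  ⊔preds={0,1,2,3}  new={1,2}  stable
  step 9. node 0  ⊔preds={0,1,2,3}  new={0,2,3}  stable
  step 10. node 4  ⊔preds={0,1,2,3}  new={0}  stable

Least fixpoint reached:
  node 0: {0,2,3}
  node 1: {0,1,2,3}
  node 2: {1,2}
  node 3: {1,2,3}
  node 4: {0}

10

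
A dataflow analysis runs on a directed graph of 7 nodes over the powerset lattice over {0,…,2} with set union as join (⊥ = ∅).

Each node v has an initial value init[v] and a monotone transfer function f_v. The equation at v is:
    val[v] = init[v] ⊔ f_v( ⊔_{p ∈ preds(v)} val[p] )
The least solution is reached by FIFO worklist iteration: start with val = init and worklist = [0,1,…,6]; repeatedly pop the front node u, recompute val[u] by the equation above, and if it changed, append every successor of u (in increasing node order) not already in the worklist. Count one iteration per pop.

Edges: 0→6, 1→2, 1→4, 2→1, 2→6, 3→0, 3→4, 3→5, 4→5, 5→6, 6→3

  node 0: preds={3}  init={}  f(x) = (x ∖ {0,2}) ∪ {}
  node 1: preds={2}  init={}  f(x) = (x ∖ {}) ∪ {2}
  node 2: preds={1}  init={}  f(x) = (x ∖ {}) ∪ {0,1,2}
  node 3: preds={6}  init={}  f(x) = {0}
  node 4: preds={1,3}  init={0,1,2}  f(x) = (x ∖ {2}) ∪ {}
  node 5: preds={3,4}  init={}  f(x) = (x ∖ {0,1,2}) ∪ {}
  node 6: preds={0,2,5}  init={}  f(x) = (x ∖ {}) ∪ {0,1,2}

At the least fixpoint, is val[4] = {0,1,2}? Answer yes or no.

Worklist (12 pops):
  #1 pop 0: in={} → {} (no change)
  #2 pop 1: in={} → {2} (was {}); enqueue []
  #3 pop 2: in={2} → {0,1,2} (was {}); enqueue [1]
  #4 pop 3: in={} → {0} (was {}); enqueue [0]
  #5 pop 4: in={0,2} → {0,1,2} (no change)
  #6 pop 5: in={0,1,2} → {} (no change)
  #7 pop 6: in={0,1,2} → {0,1,2} (was {}); enqueue [3]
  #8 pop 1: in={0,1,2} → {0,1,2} (was {2}); enqueue [2,4]
  #9 pop 0: in={0} → {} (no change)
  #10 pop 3: in={0,1,2} → {0} (no change)
  #11 pop 2: in={0,1,2} → {0,1,2} (no change)
  #12 pop 4: in={0,1,2} → {0,1,2} (no change)

Fixpoint:
  val[0] = {}
  val[1] = {0,1,2}
  val[2] = {0,1,2}
  val[3] = {0}
  val[4] = {0,1,2}
  val[5] = {}
  val[6] = {0,1,2}

yes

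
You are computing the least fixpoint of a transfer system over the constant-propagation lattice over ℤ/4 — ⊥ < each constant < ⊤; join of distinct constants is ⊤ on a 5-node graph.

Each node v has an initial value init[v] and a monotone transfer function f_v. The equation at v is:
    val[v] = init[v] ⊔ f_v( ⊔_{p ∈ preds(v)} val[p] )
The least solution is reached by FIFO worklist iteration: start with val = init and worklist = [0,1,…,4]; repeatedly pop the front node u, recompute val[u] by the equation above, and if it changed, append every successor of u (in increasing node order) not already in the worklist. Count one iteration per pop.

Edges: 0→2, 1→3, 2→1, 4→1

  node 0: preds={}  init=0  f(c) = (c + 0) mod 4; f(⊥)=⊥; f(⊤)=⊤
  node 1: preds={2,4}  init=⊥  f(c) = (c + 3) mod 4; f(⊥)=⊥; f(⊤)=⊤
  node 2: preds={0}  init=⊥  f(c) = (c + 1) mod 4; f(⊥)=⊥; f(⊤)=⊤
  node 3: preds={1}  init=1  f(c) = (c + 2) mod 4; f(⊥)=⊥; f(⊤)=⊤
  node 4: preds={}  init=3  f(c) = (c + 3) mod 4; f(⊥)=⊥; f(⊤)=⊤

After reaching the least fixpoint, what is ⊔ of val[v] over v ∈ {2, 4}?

Trace (7 dequeues):
  [1] u=0 | in ⊥ | out 0 | ==
  [2] u=1 | in 3 | out 2 | prev ⊥ | push {}
  [3] u=2 | in 0 | out 1 | prev ⊥ | push {1}
  [4] u=3 | in 2 | out ⊤ | prev 1 | push {}
  [5] u=4 | in ⊥ | out 3 | ==
  [6] u=1 | in ⊤ | out ⊤ | prev 2 | push {3}
  [7] u=3 | in ⊤ | out ⊤ | ==

Converged values:
  [0] 0
  [1] ⊤
  [2] 1
  [3] ⊤
  [4] 3

⊤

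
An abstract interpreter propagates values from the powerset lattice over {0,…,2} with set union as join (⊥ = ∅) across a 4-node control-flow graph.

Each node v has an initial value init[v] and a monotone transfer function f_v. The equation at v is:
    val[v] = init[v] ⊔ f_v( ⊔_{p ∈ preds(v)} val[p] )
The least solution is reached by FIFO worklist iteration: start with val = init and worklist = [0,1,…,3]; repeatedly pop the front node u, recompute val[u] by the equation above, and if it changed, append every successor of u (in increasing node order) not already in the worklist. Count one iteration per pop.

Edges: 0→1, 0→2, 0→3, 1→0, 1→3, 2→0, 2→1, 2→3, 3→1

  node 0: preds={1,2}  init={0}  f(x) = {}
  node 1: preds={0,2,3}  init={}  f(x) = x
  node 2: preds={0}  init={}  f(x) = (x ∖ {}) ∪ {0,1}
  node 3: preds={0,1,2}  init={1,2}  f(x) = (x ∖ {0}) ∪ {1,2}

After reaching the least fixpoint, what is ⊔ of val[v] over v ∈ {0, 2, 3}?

{0,1,2}

Worklist (6 pops):
  #1 pop 0: in={} → {0} (no change)
  #2 pop 1: in={0,1,2} → {0,1,2} (was {}); enqueue [0]
  #3 pop 2: in={0} → {0,1} (was {}); enqueue [1]
  #4 pop 3: in={0,1,2} → {1,2} (no change)
  #5 pop 0: in={0,1,2} → {0} (no change)
  #6 pop 1: in={0,1,2} → {0,1,2} (no change)

Fixpoint:
  val[0] = {0}
  val[1] = {0,1,2}
  val[2] = {0,1}
  val[3] = {1,2}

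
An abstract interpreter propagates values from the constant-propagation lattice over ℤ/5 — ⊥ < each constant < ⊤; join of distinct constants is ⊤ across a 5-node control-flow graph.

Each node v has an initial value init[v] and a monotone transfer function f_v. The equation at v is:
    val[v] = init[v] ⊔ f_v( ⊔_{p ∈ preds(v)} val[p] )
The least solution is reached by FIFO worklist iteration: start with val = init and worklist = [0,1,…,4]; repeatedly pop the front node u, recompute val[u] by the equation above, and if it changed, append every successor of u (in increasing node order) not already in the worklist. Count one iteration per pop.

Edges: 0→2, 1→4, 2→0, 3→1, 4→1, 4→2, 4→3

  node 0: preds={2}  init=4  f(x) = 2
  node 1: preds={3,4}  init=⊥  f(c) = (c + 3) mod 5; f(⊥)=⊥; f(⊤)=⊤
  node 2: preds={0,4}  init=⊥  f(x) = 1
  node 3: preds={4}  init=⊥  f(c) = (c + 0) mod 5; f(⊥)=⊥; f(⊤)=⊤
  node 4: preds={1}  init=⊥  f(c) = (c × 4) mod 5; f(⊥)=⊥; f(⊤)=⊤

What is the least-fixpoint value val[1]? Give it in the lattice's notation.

Iteration log — 6 steps:
  step 1. node 0  ⊔preds=⊥  new=⊤  old=4  +wl: 
  step 2. node 1  ⊔preds=⊥  new=⊥  stable
  step 3. node 2  ⊔preds=⊤  new=1  old=⊥  +wl: 0
  step 4. node 3  ⊔preds=⊥  new=⊥  stable
  step 5. node 4  ⊔preds=⊥  new=⊥  stable
  step 6. node 0  ⊔preds=1  new=⊤  stable

Least fixpoint reached:
  node 0: ⊤
  node 1: ⊥
  node 2: 1
  node 3: ⊥
  node 4: ⊥

⊥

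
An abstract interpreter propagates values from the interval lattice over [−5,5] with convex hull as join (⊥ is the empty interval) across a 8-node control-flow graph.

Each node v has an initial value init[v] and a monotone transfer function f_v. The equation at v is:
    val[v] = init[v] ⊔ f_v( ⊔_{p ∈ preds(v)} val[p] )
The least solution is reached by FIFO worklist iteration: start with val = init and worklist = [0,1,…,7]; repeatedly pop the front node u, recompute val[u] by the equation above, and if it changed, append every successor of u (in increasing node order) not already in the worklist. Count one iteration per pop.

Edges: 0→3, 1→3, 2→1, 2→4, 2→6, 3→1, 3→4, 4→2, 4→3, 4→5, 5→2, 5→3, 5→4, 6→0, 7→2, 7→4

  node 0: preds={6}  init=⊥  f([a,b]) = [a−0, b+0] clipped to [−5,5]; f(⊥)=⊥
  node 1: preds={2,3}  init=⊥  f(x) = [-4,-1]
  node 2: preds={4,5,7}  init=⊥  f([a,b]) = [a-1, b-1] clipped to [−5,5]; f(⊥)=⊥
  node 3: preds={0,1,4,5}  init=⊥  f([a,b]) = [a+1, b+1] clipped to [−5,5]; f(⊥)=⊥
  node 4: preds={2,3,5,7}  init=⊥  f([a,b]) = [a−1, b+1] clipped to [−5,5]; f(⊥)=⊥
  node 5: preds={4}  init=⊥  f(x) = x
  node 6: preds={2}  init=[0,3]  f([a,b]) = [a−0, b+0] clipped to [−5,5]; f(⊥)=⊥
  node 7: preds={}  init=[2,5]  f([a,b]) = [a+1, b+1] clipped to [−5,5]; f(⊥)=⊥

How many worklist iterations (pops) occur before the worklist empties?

Iteration log — 23 steps:
  step 1. node 0  ⊔preds=[0,3]  new=[0,3]  old=⊥  +wl: 
  step 2. node 1  ⊔preds=⊥  new=[-4,-1]  old=⊥  +wl: 
  step 3. node 2  ⊔preds=[2,5]  new=[1,4]  old=⊥  +wl: 1
  step 4. node 3  ⊔preds=[-4,3]  new=[-3,4]  old=⊥  +wl: 
  step 5. node 4  ⊔preds=[-3,5]  new=[-4,5]  old=⊥  +wl: 2,3
  step 6. node 5  ⊔preds=[-4,5]  new=[-4,5]  old=⊥  +wl: 4
  step 7. node 6  ⊔preds=[1,4]  new=[0,4]  old=[0,3]  +wl: 0
  step 8. node 7  ⊔preds=⊥  new=[2,5]  stable
  step 9. node 1  ⊔preds=[-3,4]  new=[-4,-1]  stable
  step 10. node 2  ⊔preds=[-4,5]  new=[-5,4]  old=[1,4]  +wl: 1,6
  step 11. node 3  ⊔preds=[-4,5]  new=[-3,5]  old=[-3,4]  +wl: 
  step 12. node 4  ⊔preds=[-5,5]  new=[-5,5]  old=[-4,5]  +wl: 2,3,5
  step 13. node 0  ⊔preds=[0,4]  new=[0,4]  old=[0,3]  +wl: 
  step 14. node 1  ⊔preds=[-5,5]  new=[-4,-1]  stable
  step 15. node 6  ⊔preds=[-5,4]  new=[-5,4]  old=[0,4]  +wl: 0
  step 16. node 2  ⊔preds=[-5,5]  new=[-5,4]  stable
  step 17. node 3  ⊔preds=[-5,5]  new=[-4,5]  old=[-3,5]  +wl: 1,4
  step 18. node 5  ⊔preds=[-5,5]  new=[-5,5]  old=[-4,5]  +wl: 2,3
  step 19. node 0  ⊔preds=[-5,4]  new=[-5,4]  old=[0,4]  +wl: 
  step 20. node 1  ⊔preds=[-5,5]  new=[-4,-1]  stable
  step 21. node 4  ⊔preds=[-5,5]  new=[-5,5]  stable
  step 22. node 2  ⊔preds=[-5,5]  new=[-5,4]  stable
  step 23. node 3  ⊔preds=[-5,5]  new=[-4,5]  stable

Least fixpoint reached:
  node 0: [-5,4]
  node 1: [-4,-1]
  node 2: [-5,4]
  node 3: [-4,5]
  node 4: [-5,5]
  node 5: [-5,5]
  node 6: [-5,4]
  node 7: [2,5]

23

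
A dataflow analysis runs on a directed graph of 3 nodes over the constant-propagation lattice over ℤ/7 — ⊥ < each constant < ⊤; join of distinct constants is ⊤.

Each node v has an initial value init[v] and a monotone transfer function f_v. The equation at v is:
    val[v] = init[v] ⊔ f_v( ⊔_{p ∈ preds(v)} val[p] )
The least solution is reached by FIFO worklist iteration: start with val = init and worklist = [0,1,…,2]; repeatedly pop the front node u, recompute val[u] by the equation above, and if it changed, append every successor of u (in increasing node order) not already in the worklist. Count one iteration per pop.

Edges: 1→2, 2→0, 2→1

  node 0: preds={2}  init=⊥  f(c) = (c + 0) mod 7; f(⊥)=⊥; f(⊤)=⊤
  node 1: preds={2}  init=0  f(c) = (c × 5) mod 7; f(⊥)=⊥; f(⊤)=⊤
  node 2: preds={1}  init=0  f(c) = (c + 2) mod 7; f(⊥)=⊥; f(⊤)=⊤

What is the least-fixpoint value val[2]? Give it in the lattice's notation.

⊤

Worklist (6 pops):
  #1 pop 0: in=0 → 0 (was ⊥); enqueue []
  #2 pop 1: in=0 → 0 (no change)
  #3 pop 2: in=0 → ⊤ (was 0); enqueue [0,1]
  #4 pop 0: in=⊤ → ⊤ (was 0); enqueue []
  #5 pop 1: in=⊤ → ⊤ (was 0); enqueue [2]
  #6 pop 2: in=⊤ → ⊤ (no change)

Fixpoint:
  val[0] = ⊤
  val[1] = ⊤
  val[2] = ⊤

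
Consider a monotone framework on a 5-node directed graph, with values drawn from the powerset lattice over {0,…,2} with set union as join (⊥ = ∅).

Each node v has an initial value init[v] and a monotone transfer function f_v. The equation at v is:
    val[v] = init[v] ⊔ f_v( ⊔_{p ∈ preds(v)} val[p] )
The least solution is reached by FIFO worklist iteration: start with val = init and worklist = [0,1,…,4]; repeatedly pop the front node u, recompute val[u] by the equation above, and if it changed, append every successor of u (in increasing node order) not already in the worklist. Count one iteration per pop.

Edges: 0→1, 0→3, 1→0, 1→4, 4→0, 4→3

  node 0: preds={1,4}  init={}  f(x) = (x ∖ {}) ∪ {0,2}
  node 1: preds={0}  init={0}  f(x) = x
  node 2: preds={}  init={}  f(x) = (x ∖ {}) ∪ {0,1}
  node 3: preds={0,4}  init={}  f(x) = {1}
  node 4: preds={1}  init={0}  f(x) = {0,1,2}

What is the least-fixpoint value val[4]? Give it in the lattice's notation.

Iteration log — 10 steps:
  step 1. node 0  ⊔preds={0}  new={0,2}  old={}  +wl: 
  step 2. node 1  ⊔preds={0,2}  new={0,2}  old={0}  +wl: 0
  step 3. node 2  ⊔preds={}  new={0,1}  old={}  +wl: 
  step 4. node 3  ⊔preds={0,2}  new={1}  old={}  +wl: 
  step 5. node 4  ⊔preds={0,2}  new={0,1,2}  old={0}  +wl: 3
  step 6. node 0  ⊔preds={0,1,2}  new={0,1,2}  old={0,2}  +wl: 1
  step 7. node 3  ⊔preds={0,1,2}  new={1}  stable
  step 8. node 1  ⊔preds={0,1,2}  new={0,1,2}  old={0,2}  +wl: 0,4
  step 9. node 0  ⊔preds={0,1,2}  new={0,1,2}  stable
  step 10. node 4  ⊔preds={0,1,2}  new={0,1,2}  stable

Least fixpoint reached:
  node 0: {0,1,2}
  node 1: {0,1,2}
  node 2: {0,1}
  node 3: {1}
  node 4: {0,1,2}

{0,1,2}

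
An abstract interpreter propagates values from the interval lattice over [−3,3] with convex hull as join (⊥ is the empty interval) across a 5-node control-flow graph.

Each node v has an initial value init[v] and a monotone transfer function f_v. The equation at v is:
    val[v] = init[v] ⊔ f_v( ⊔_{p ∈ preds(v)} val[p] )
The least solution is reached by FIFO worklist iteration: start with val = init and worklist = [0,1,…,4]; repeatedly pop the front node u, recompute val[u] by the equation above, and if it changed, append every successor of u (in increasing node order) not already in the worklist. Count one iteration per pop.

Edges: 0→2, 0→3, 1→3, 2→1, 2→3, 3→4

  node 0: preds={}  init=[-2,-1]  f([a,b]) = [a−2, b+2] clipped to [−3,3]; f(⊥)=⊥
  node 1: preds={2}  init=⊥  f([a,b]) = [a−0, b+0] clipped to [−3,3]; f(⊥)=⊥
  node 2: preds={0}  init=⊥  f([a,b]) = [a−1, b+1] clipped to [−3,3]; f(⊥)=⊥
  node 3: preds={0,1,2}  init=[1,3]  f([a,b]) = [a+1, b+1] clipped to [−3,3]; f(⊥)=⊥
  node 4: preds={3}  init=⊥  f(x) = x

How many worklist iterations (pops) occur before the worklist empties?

Iteration log — 7 steps:
  step 1. node 0  ⊔preds=⊥  new=[-2,-1]  stable
  step 2. node 1  ⊔preds=⊥  new=⊥  stable
  step 3. node 2  ⊔preds=[-2,-1]  new=[-3,0]  old=⊥  +wl: 1
  step 4. node 3  ⊔preds=[-3,0]  new=[-2,3]  old=[1,3]  +wl: 
  step 5. node 4  ⊔preds=[-2,3]  new=[-2,3]  old=⊥  +wl: 
  step 6. node 1  ⊔preds=[-3,0]  new=[-3,0]  old=⊥  +wl: 3
  step 7. node 3  ⊔preds=[-3,0]  new=[-2,3]  stable

Least fixpoint reached:
  node 0: [-2,-1]
  node 1: [-3,0]
  node 2: [-3,0]
  node 3: [-2,3]
  node 4: [-2,3]

7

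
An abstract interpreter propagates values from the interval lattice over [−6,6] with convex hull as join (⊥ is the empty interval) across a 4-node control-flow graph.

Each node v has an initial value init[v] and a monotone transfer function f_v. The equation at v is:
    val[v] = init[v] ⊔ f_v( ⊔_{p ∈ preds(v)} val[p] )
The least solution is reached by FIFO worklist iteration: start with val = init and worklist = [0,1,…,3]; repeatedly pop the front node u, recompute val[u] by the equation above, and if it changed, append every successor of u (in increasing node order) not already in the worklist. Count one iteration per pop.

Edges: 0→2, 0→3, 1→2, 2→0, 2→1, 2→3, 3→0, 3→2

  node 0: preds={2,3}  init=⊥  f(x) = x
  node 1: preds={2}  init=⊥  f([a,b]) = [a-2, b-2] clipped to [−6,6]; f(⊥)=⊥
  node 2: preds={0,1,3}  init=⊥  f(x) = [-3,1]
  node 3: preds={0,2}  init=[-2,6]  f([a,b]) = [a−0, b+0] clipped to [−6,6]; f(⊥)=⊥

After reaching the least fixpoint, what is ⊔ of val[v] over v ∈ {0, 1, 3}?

Iteration log — 8 steps:
  step 1. node 0  ⊔preds=[-2,6]  new=[-2,6]  old=⊥  +wl: 
  step 2. node 1  ⊔preds=⊥  new=⊥  stable
  step 3. node 2  ⊔preds=[-2,6]  new=[-3,1]  old=⊥  +wl: 0,1
  step 4. node 3  ⊔preds=[-3,6]  new=[-3,6]  old=[-2,6]  +wl: 2
  step 5. node 0  ⊔preds=[-3,6]  new=[-3,6]  old=[-2,6]  +wl: 3
  step 6. node 1  ⊔preds=[-3,1]  new=[-5,-1]  old=⊥  +wl: 
  step 7. node 2  ⊔preds=[-5,6]  new=[-3,1]  stable
  step 8. node 3  ⊔preds=[-3,6]  new=[-3,6]  stable

Least fixpoint reached:
  node 0: [-3,6]
  node 1: [-5,-1]
  node 2: [-3,1]
  node 3: [-3,6]

[-5,6]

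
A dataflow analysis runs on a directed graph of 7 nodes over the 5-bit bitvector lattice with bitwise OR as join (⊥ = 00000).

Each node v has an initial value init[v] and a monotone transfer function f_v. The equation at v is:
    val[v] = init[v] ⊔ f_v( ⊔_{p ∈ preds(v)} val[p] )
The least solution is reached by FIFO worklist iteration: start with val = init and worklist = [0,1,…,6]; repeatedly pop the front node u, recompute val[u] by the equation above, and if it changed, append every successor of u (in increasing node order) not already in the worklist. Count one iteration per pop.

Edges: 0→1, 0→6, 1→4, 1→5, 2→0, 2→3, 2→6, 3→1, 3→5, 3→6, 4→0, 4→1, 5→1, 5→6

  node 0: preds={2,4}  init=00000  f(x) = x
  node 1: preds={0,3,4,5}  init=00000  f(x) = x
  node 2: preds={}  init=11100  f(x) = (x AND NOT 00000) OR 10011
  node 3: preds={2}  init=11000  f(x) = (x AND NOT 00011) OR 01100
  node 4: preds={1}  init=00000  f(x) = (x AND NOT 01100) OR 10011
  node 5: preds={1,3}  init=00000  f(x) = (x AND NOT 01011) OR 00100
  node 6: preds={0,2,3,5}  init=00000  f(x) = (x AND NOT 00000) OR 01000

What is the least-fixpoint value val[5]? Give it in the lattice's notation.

10100

Trace (12 dequeues):
  [1] u=0 | in 11100 | out 11100 | prev 00000 | push {}
  [2] u=1 | in 11100 | out 11100 | prev 00000 | push {}
  [3] u=2 | in 00000 | out 11111 | prev 11100 | push {0}
  [4] u=3 | in 11111 | out 11100 | prev 11000 | push {1}
  [5] u=4 | in 11100 | out 10011 | prev 00000 | push {}
  [6] u=5 | in 11100 | out 10100 | prev 00000 | push {}
  [7] u=6 | in 11111 | out 11111 | prev 00000 | push {}
  [8] u=0 | in 11111 | out 11111 | prev 11100 | push {6}
  [9] u=1 | in 11111 | out 11111 | prev 11100 | push {4,5}
  [10] u=6 | in 11111 | out 11111 | ==
  [11] u=4 | in 11111 | out 10011 | ==
  [12] u=5 | in 11111 | out 10100 | ==

Converged values:
  [0] 11111
  [1] 11111
  [2] 11111
  [3] 11100
  [4] 10011
  [5] 10100
  [6] 11111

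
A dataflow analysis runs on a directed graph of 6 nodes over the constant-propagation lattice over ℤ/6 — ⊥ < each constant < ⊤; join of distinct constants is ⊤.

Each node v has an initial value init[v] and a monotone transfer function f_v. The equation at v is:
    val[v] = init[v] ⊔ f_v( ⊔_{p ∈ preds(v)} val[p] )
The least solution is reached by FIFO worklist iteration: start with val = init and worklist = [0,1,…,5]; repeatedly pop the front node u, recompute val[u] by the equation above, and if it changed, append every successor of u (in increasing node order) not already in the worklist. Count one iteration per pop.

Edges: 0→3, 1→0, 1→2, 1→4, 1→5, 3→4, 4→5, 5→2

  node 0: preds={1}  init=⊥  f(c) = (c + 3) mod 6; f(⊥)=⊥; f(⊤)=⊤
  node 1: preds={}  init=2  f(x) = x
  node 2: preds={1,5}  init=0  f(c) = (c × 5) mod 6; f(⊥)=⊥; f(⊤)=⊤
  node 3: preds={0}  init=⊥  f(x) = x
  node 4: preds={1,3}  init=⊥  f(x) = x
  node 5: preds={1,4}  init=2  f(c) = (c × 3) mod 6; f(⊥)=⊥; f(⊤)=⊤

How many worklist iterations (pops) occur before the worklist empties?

Iteration log — 7 steps:
  step 1. node 0  ⊔preds=2  new=5  old=⊥  +wl: 
  step 2. node 1  ⊔preds=⊥  new=2  stable
  step 3. node 2  ⊔preds=2  new=⊤  old=0  +wl: 
  step 4. node 3  ⊔preds=5  new=5  old=⊥  +wl: 
  step 5. node 4  ⊔preds=⊤  new=⊤  old=⊥  +wl: 
  step 6. node 5  ⊔preds=⊤  new=⊤  old=2  +wl: 2
  step 7. node 2  ⊔preds=⊤  new=⊤  stable

Least fixpoint reached:
  node 0: 5
  node 1: 2
  node 2: ⊤
  node 3: 5
  node 4: ⊤
  node 5: ⊤

7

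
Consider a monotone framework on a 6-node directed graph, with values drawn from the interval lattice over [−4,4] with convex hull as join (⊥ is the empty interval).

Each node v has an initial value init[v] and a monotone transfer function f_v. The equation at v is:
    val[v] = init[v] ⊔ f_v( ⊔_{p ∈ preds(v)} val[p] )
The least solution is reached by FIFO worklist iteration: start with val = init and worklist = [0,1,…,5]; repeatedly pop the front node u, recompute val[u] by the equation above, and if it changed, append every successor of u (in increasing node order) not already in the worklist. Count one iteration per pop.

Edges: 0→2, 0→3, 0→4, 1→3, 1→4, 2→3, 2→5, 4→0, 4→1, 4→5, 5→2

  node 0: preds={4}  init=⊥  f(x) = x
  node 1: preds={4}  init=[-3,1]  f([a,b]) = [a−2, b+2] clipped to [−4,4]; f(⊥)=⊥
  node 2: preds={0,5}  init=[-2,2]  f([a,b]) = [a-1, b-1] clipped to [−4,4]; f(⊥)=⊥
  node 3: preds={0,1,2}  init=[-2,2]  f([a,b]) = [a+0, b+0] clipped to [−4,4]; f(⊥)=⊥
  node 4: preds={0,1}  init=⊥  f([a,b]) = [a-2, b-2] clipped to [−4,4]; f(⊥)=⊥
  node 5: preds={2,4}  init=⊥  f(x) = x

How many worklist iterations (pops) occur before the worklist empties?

12

Worklist (12 pops):
  #1 pop 0: in=⊥ → ⊥ (no change)
  #2 pop 1: in=⊥ → [-3,1] (no change)
  #3 pop 2: in=⊥ → [-2,2] (no change)
  #4 pop 3: in=[-3,2] → [-3,2] (was [-2,2]); enqueue []
  #5 pop 4: in=[-3,1] → [-4,-1] (was ⊥); enqueue [0,1]
  #6 pop 5: in=[-4,2] → [-4,2] (was ⊥); enqueue [2]
  #7 pop 0: in=[-4,-1] → [-4,-1] (was ⊥); enqueue [3,4]
  #8 pop 1: in=[-4,-1] → [-4,1] (was [-3,1]); enqueue []
  #9 pop 2: in=[-4,2] → [-4,2] (was [-2,2]); enqueue [5]
  #10 pop 3: in=[-4,2] → [-4,2] (was [-3,2]); enqueue []
  #11 pop 4: in=[-4,1] → [-4,-1] (no change)
  #12 pop 5: in=[-4,2] → [-4,2] (no change)

Fixpoint:
  val[0] = [-4,-1]
  val[1] = [-4,1]
  val[2] = [-4,2]
  val[3] = [-4,2]
  val[4] = [-4,-1]
  val[5] = [-4,2]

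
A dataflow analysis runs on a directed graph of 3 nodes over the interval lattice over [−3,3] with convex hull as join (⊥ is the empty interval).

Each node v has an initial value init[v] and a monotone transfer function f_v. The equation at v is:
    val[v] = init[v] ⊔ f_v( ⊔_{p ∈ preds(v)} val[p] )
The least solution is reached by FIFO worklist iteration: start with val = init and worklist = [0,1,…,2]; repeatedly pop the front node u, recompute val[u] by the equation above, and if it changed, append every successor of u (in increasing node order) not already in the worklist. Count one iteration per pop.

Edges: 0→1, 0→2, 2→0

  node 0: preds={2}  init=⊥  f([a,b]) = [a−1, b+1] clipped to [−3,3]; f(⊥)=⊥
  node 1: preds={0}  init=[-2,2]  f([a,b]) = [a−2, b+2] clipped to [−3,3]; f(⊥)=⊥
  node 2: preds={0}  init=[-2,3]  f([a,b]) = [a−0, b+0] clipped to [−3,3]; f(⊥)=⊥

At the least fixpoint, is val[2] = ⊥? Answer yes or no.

no

Iteration log — 4 steps:
  step 1. node 0  ⊔preds=[-2,3]  new=[-3,3]  old=⊥  +wl: 
  step 2. node 1  ⊔preds=[-3,3]  new=[-3,3]  old=[-2,2]  +wl: 
  step 3. node 2  ⊔preds=[-3,3]  new=[-3,3]  old=[-2,3]  +wl: 0
  step 4. node 0  ⊔preds=[-3,3]  new=[-3,3]  stable

Least fixpoint reached:
  node 0: [-3,3]
  node 1: [-3,3]
  node 2: [-3,3]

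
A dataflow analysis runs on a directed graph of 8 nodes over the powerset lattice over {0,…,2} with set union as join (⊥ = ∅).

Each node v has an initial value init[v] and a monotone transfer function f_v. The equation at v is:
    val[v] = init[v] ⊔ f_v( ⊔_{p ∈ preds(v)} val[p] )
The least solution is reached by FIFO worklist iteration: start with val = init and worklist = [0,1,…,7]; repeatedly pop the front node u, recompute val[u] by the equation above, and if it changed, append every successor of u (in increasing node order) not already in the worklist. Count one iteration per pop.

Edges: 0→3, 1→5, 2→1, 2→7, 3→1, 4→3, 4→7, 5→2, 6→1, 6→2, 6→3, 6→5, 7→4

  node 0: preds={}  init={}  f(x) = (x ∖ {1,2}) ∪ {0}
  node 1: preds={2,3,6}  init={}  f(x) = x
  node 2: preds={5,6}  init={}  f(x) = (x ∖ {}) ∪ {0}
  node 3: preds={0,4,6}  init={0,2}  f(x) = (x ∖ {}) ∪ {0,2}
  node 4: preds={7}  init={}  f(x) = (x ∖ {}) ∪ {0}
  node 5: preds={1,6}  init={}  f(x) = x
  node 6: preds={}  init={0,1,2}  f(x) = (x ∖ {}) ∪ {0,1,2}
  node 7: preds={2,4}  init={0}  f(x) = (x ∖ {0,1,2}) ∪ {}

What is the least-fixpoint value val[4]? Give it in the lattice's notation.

Trace (11 dequeues):
  [1] u=0 | in {} | out {0} | prev {} | push {}
  [2] u=1 | in {0,1,2} | out {0,1,2} | prev {} | push {}
  [3] u=2 | in {0,1,2} | out {0,1,2} | prev {} | push {1}
  [4] u=3 | in {0,1,2} | out {0,1,2} | prev {0,2} | push {}
  [5] u=4 | in {0} | out {0} | prev {} | push {3}
  [6] u=5 | in {0,1,2} | out {0,1,2} | prev {} | push {2}
  [7] u=6 | in {} | out {0,1,2} | ==
  [8] u=7 | in {0,1,2} | out {0} | ==
  [9] u=1 | in {0,1,2} | out {0,1,2} | ==
  [10] u=3 | in {0,1,2} | out {0,1,2} | ==
  [11] u=2 | in {0,1,2} | out {0,1,2} | ==

Converged values:
  [0] {0}
  [1] {0,1,2}
  [2] {0,1,2}
  [3] {0,1,2}
  [4] {0}
  [5] {0,1,2}
  [6] {0,1,2}
  [7] {0}

{0}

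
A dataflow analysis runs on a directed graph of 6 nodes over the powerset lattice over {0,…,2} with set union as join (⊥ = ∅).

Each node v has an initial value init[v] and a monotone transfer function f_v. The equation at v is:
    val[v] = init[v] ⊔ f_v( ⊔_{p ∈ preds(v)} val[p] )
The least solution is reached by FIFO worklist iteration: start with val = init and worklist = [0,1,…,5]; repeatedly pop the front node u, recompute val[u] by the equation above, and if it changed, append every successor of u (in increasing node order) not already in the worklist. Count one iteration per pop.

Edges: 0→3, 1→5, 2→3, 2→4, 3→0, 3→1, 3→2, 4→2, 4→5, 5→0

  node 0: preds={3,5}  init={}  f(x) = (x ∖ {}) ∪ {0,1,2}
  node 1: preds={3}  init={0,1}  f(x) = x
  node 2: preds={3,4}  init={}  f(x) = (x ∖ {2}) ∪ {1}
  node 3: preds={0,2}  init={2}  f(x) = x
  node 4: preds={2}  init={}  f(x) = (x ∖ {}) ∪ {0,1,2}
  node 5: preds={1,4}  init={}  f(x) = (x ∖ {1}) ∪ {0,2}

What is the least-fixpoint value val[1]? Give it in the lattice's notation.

{0,1,2}

Worklist (11 pops):
  #1 pop 0: in={2} → {0,1,2} (was {}); enqueue []
  #2 pop 1: in={2} → {0,1,2} (was {0,1}); enqueue []
  #3 pop 2: in={2} → {1} (was {}); enqueue []
  #4 pop 3: in={0,1,2} → {0,1,2} (was {2}); enqueue [0,1,2]
  #5 pop 4: in={1} → {0,1,2} (was {}); enqueue []
  #6 pop 5: in={0,1,2} → {0,2} (was {}); enqueue []
  #7 pop 0: in={0,1,2} → {0,1,2} (no change)
  #8 pop 1: in={0,1,2} → {0,1,2} (no change)
  #9 pop 2: in={0,1,2} → {0,1} (was {1}); enqueue [3,4]
  #10 pop 3: in={0,1,2} → {0,1,2} (no change)
  #11 pop 4: in={0,1} → {0,1,2} (no change)

Fixpoint:
  val[0] = {0,1,2}
  val[1] = {0,1,2}
  val[2] = {0,1}
  val[3] = {0,1,2}
  val[4] = {0,1,2}
  val[5] = {0,2}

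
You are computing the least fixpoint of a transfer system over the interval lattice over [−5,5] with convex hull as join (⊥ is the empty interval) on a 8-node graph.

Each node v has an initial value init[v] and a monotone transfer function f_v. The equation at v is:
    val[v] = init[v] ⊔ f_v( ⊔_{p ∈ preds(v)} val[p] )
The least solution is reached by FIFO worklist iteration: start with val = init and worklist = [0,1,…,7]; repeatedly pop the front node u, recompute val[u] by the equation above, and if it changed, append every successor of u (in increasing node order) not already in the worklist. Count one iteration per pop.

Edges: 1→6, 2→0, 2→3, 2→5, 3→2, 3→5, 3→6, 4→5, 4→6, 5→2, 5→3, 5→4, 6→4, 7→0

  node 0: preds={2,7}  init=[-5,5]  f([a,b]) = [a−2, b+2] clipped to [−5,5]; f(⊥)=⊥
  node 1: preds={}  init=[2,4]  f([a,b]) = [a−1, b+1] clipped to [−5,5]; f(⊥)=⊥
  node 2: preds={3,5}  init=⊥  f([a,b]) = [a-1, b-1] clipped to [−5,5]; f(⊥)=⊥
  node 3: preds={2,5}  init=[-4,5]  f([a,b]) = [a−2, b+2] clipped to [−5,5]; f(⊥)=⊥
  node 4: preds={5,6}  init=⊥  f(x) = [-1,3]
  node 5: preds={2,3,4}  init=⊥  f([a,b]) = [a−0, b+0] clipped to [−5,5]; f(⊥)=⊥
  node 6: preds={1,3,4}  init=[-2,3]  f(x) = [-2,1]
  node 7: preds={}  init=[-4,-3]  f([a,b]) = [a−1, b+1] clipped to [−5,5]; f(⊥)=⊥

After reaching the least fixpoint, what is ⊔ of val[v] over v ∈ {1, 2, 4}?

[-5,4]

Worklist (12 pops):
  #1 pop 0: in=[-4,-3] → [-5,5] (no change)
  #2 pop 1: in=⊥ → [2,4] (no change)
  #3 pop 2: in=[-4,5] → [-5,4] (was ⊥); enqueue [0]
  #4 pop 3: in=[-5,4] → [-5,5] (was [-4,5]); enqueue [2]
  #5 pop 4: in=[-2,3] → [-1,3] (was ⊥); enqueue []
  #6 pop 5: in=[-5,5] → [-5,5] (was ⊥); enqueue [3,4]
  #7 pop 6: in=[-5,5] → [-2,3] (no change)
  #8 pop 7: in=⊥ → [-4,-3] (no change)
  #9 pop 0: in=[-5,4] → [-5,5] (no change)
  #10 pop 2: in=[-5,5] → [-5,4] (no change)
  #11 pop 3: in=[-5,5] → [-5,5] (no change)
  #12 pop 4: in=[-5,5] → [-1,3] (no change)

Fixpoint:
  val[0] = [-5,5]
  val[1] = [2,4]
  val[2] = [-5,4]
  val[3] = [-5,5]
  val[4] = [-1,3]
  val[5] = [-5,5]
  val[6] = [-2,3]
  val[7] = [-4,-3]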